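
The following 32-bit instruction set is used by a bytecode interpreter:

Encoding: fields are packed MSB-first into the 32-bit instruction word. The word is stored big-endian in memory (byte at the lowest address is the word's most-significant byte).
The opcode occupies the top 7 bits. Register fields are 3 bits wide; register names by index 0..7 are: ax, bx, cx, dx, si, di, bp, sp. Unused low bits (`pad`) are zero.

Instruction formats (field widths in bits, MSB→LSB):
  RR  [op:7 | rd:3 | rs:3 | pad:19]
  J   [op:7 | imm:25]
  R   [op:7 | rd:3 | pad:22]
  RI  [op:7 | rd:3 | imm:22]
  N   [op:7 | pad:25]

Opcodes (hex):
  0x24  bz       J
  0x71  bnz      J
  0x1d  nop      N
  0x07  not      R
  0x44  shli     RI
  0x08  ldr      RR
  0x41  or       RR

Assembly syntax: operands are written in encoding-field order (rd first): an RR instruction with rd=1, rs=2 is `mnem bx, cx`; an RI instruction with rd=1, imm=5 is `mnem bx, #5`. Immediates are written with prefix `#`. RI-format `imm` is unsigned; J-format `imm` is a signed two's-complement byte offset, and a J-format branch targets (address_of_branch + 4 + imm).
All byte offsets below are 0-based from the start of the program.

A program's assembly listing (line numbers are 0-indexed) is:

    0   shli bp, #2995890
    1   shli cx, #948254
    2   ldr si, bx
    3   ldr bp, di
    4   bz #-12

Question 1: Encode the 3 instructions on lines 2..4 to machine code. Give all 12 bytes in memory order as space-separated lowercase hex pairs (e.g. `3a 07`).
L2: ldr op=0x8:7|rd=4:3|rs=1:3|pad=0:19 ⇒ 0x11080000 ⇒ big 11 08 00 00
L3: ldr op=0x8:7|rd=6:3|rs=5:3|pad=0:19 ⇒ 0x11a80000 ⇒ big 11 a8 00 00
L4: bz op=0x24:7|imm=-12:25 ⇒ 0x49fffff4 ⇒ big 49 ff ff f4

11 08 00 00 11 a8 00 00 49 ff ff f4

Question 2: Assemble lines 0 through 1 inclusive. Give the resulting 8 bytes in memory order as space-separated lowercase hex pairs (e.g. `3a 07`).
89 ad b6 b2 88 8e 78 1e

line 0 (shli): pack op=0x44:7|rd=6:3|imm=2995890:22 = 0x89adb6b2; big→ 89 ad b6 b2
line 1 (shli): pack op=0x44:7|rd=2:3|imm=948254:22 = 0x888e781e; big→ 88 8e 78 1e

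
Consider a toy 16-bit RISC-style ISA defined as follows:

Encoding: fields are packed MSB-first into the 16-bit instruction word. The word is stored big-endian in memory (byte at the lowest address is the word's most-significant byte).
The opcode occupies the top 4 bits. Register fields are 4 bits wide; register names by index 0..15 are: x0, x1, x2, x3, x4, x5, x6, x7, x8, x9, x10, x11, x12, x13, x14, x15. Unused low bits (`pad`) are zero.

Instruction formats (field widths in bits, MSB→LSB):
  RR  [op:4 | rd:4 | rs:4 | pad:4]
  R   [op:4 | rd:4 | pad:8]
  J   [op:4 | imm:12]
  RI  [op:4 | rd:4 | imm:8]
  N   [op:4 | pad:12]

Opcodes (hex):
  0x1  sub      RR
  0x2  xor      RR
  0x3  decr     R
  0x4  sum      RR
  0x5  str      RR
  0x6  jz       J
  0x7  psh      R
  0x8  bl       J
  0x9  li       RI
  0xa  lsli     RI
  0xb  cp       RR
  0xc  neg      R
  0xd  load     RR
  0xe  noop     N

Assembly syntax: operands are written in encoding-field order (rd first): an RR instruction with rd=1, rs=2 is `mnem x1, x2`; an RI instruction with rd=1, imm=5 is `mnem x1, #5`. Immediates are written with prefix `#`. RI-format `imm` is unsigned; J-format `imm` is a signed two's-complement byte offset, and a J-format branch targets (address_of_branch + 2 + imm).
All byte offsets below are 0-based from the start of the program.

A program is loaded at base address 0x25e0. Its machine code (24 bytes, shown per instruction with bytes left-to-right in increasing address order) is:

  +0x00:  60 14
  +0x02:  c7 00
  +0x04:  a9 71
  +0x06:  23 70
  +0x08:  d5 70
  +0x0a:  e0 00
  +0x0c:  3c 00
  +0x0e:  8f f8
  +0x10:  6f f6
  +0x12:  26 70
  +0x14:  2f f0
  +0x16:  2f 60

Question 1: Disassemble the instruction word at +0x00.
jz #20

[00] 60 14 → 0x6014
  op=0x6014>>12=0x6 ⇒ jz (J)
  [11:0] imm=20 = #20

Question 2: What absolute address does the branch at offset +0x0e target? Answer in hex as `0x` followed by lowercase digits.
0x25e8

[0e] 8f f8 → 0x8ff8
  op=0x8ff8>>12=0x8 ⇒ bl (J)
  [11:0] imm=4088 (s12→-8) = #-8
  target = base 0x25e0 + off 0x0e + 2 + imm -8 = 0x25e8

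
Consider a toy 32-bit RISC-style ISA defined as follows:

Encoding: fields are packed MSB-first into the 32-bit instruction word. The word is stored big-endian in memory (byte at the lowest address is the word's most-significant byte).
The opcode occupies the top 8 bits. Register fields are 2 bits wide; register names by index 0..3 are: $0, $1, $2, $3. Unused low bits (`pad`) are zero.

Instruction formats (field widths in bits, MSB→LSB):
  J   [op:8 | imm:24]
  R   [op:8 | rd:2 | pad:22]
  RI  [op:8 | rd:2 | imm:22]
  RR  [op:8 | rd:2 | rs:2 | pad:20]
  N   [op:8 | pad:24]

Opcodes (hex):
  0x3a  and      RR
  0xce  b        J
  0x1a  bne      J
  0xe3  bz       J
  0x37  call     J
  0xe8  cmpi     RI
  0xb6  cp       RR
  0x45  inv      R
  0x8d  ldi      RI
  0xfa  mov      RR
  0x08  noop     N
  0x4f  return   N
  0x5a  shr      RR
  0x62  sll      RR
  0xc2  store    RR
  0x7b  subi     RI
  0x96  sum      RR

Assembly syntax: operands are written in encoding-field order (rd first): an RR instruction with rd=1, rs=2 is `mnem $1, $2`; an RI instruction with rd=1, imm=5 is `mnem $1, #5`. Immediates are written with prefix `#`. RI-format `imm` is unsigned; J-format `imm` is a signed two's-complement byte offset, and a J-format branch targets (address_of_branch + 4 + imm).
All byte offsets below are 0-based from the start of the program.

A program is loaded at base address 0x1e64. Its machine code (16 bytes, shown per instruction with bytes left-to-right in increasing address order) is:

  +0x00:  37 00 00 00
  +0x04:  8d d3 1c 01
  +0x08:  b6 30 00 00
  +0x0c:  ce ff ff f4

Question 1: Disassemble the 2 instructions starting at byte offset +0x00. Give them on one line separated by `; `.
[00] 37 00 00 00 → 0x37000000
  opcode bits[31:24]=0x37: call/J
  imm: (w>>0)&0xffffff=0x0 → #0
[04] 8d d3 1c 01 → 0x8dd31c01
  opcode bits[31:24]=0x8d: ldi/RI
  rd: (w>>22)&0x3=0x3 → $3
  imm: (w>>0)&0x3fffff=0x131c01 → #1252353

call #0; ldi $3, #1252353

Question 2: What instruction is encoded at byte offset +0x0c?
b #-12

@+0c  big-endian(ce ff ff f4) = 0xcefffff4
  opcode bits[31:24]=0xce: b/J
  imm@[23:0]=0xfffff4 (s24→-12) ⇒ #-12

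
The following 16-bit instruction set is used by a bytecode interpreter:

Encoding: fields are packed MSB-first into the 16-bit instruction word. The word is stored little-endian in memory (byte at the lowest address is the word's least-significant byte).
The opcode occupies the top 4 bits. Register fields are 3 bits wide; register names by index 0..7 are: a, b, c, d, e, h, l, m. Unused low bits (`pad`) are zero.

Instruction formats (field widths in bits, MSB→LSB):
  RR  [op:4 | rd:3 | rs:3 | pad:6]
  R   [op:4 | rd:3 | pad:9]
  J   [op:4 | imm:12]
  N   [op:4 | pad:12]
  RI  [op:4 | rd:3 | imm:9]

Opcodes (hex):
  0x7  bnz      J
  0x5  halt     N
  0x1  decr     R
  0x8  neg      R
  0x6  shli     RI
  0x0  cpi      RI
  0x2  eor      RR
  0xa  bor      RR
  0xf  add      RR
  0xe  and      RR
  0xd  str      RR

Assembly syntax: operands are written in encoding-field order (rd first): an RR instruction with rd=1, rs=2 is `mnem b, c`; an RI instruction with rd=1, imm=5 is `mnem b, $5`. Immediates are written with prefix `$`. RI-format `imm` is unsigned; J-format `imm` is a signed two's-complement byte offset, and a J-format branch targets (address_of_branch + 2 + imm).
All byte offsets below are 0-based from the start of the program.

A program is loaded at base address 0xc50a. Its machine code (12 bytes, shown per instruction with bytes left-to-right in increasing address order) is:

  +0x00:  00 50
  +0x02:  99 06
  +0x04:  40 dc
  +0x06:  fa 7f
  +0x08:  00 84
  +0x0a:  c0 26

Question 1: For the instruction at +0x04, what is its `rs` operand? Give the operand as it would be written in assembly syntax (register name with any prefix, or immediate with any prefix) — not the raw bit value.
b

@+04  little-endian(40 dc) = 0xdc40
  top 4b → 0xd → str [RR]
  [11:9] rd=6 = l
  [8:6] rs=1 = b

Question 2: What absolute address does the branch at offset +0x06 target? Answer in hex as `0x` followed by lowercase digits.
@+06  little-endian(fa 7f) = 0x7ffa
  opcode bits[15:12]=0x7: bnz/J
  imm: (w>>0)&0xfff=0xffa (s12→-6) → $-6
  target = base 0xc50a + off 0x06 + 2 + imm -6 = 0xc50c

0xc50c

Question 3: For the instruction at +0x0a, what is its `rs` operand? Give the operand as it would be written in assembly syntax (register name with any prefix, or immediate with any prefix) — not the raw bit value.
d

@+0a  little-endian(c0 26) = 0x26c0
  opcode bits[15:12]=0x2: eor/RR
  [11:9] rd=3 = d
  [8:6] rs=3 = d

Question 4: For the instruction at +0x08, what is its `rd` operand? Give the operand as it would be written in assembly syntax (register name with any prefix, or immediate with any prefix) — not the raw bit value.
+0x08: 00 84 ⇒ word 0x8400 (little)
  top 4b → 0x8 → neg [R]
  rd: (w>>9)&0x7=0x2 → c

c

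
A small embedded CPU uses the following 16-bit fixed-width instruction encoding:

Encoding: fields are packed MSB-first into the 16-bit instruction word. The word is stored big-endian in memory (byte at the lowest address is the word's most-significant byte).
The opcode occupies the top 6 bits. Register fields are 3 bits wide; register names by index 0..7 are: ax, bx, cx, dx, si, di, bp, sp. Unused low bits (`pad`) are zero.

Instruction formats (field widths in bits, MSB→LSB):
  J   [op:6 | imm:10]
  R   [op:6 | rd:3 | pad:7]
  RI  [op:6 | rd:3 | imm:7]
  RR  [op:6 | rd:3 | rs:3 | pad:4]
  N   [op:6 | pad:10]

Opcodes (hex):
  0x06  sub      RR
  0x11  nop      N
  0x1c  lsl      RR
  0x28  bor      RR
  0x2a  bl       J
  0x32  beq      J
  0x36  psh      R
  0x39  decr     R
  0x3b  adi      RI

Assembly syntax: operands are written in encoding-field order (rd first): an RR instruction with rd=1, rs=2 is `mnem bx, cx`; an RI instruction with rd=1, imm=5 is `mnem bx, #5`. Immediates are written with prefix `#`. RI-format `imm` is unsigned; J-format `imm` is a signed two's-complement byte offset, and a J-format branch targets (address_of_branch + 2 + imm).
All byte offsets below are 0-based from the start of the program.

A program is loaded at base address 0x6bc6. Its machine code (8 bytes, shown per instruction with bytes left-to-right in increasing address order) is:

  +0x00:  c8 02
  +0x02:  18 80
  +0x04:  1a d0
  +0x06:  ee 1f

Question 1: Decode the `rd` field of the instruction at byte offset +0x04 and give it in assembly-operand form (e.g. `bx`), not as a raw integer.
di

+0x04: 1a d0 ⇒ word 0x1ad0 (big)
  op=0x1ad0>>10=0x6 ⇒ sub (RR)
  rd@[9:7]=0x5 ⇒ di
  rs@[6:4]=0x5 ⇒ di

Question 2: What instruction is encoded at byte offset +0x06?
off 0x06: read ee 1f as big → 0xee1f
  op=0xee1f>>10=0x3b ⇒ adi (RI)
  [9:7] rd=4 = si
  [6:0] imm=31 = #31

adi si, #31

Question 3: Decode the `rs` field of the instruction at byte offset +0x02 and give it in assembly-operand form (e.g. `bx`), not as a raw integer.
off 0x02: read 18 80 as big → 0x1880
  opcode bits[15:10]=0x6: sub/RR
  rd@[9:7]=0x1 ⇒ bx
  rs@[6:4]=0x0 ⇒ ax

ax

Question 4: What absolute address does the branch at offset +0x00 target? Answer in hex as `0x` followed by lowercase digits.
0x6bca

+0x00: c8 02 ⇒ word 0xc802 (big)
  op=0xc802>>10=0x32 ⇒ beq (J)
  imm: (w>>0)&0x3ff=0x2 → #2
  target = base 0x6bc6 + off 0x00 + 2 + imm 2 = 0x6bca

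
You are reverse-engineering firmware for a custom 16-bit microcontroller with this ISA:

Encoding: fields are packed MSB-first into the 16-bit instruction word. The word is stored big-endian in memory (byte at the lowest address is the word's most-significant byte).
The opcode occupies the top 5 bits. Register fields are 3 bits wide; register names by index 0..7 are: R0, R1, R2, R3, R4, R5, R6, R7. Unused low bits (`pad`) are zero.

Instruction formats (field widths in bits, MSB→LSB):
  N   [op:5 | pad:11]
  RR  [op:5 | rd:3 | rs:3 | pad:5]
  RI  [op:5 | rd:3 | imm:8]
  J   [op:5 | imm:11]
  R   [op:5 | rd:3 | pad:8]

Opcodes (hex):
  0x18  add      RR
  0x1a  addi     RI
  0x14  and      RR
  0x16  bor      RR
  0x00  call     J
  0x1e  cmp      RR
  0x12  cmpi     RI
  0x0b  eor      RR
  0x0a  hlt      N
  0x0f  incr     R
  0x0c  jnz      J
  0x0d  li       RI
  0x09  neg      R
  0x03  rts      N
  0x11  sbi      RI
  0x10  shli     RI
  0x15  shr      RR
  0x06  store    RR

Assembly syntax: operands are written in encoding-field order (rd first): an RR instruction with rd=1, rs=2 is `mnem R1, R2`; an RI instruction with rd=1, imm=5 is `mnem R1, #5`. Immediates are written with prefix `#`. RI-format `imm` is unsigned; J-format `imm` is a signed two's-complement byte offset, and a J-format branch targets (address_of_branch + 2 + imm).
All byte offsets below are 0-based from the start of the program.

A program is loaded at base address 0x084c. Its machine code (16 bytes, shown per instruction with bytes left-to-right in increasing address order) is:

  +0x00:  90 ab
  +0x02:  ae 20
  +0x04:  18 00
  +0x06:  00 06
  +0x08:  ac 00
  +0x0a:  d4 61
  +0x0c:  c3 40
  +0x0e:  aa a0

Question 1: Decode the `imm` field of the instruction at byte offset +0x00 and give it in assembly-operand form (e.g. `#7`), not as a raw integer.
@+00  big-endian(90 ab) = 0x90ab
  opcode bits[15:11]=0x12: cmpi/RI
  [10:8] rd=0 = R0
  [7:0] imm=171 = #171

#171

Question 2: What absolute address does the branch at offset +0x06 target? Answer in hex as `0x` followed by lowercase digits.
off 0x06: read 00 06 as big → 0x0006
  opcode bits[15:11]=0x0: call/J
  imm@[10:0]=0x6 ⇒ #6
  target = base 0x084c + off 0x06 + 2 + imm 6 = 0x085a

0x085a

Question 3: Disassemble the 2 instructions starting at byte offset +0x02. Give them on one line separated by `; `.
shr R6, R1; rts

+0x02: ae 20 ⇒ word 0xae20 (big)
  top 5b → 0x15 → shr [RR]
  [10:8] rd=6 = R6
  [7:5] rs=1 = R1
+0x04: 18 00 ⇒ word 0x1800 (big)
  top 5b → 0x3 → rts [N]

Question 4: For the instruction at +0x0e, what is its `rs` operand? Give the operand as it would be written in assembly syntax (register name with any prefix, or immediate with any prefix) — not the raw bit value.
[0e] aa a0 → 0xaaa0
  op=0xaaa0>>11=0x15 ⇒ shr (RR)
  rd: (w>>8)&0x7=0x2 → R2
  rs: (w>>5)&0x7=0x5 → R5

R5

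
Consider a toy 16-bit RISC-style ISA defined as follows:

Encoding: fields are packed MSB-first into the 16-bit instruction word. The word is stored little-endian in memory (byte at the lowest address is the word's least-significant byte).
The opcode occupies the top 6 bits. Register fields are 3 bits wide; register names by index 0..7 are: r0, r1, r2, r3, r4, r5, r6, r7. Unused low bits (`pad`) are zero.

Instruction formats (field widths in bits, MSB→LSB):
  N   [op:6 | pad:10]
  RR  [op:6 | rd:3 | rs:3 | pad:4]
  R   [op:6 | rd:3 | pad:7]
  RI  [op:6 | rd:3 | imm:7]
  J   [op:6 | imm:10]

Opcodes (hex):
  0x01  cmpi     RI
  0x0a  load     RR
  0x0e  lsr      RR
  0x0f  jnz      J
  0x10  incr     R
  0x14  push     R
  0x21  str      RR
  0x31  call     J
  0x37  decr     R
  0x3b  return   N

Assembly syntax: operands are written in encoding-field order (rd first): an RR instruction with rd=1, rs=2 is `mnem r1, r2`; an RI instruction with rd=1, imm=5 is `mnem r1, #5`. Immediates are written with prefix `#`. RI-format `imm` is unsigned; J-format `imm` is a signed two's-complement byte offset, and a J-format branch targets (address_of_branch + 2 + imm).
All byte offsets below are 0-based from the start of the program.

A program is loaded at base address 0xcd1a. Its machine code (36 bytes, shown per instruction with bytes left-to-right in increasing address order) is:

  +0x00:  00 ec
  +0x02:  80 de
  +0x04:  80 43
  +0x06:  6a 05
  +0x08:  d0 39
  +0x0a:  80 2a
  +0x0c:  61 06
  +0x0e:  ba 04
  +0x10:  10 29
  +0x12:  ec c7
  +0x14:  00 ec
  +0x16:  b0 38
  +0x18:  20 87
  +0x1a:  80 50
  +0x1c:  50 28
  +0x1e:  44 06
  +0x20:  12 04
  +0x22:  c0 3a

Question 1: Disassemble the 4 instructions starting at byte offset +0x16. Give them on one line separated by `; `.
lsr r1, r3; str r6, r2; push r1; load r0, r5

+0x16: b0 38 ⇒ word 0x38b0 (little)
  op=0x38b0>>10=0xe ⇒ lsr (RR)
  rd@[9:7]=0x1 ⇒ r1
  rs@[6:4]=0x3 ⇒ r3
+0x18: 20 87 ⇒ word 0x8720 (little)
  op=0x8720>>10=0x21 ⇒ str (RR)
  rd@[9:7]=0x6 ⇒ r6
  rs@[6:4]=0x2 ⇒ r2
+0x1a: 80 50 ⇒ word 0x5080 (little)
  op=0x5080>>10=0x14 ⇒ push (R)
  rd@[9:7]=0x1 ⇒ r1
+0x1c: 50 28 ⇒ word 0x2850 (little)
  op=0x2850>>10=0xa ⇒ load (RR)
  rd@[9:7]=0x0 ⇒ r0
  rs@[6:4]=0x5 ⇒ r5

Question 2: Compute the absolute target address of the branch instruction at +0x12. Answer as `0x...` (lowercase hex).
0xcd1a

[12] ec c7 → 0xc7ec
  top 6b → 0x31 → call [J]
  imm: (w>>0)&0x3ff=0x3ec (s10→-20) → #-20
  target = base 0xcd1a + off 0x12 + 2 + imm -20 = 0xcd1a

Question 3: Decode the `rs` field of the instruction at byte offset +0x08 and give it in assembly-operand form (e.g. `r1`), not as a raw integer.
+0x08: d0 39 ⇒ word 0x39d0 (little)
  op=0x39d0>>10=0xe ⇒ lsr (RR)
  rd@[9:7]=0x3 ⇒ r3
  rs@[6:4]=0x5 ⇒ r5

r5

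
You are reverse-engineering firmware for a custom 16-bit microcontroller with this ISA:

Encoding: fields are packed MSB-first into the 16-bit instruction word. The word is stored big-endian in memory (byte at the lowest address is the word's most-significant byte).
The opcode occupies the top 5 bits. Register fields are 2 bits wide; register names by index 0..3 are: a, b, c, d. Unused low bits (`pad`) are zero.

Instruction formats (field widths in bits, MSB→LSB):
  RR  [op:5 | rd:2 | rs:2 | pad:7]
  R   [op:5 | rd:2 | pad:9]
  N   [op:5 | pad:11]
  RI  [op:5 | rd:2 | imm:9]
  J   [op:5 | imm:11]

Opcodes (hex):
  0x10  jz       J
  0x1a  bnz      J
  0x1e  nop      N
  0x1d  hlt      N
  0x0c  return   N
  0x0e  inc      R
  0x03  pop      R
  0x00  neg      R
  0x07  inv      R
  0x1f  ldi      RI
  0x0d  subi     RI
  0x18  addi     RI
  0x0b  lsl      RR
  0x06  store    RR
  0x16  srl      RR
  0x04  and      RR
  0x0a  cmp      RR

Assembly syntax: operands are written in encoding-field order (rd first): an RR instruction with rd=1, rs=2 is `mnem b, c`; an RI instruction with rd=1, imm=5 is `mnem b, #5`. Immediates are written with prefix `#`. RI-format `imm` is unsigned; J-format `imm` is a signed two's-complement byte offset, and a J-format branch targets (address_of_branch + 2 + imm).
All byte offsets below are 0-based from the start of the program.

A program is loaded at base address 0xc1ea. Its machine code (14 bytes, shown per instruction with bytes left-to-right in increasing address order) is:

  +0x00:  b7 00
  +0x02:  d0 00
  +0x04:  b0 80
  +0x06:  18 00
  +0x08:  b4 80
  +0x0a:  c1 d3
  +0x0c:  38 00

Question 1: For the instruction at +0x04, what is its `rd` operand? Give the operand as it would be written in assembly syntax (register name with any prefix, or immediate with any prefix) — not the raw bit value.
a

off 0x04: read b0 80 as big → 0xb080
  opcode bits[15:11]=0x16: srl/RR
  [10:9] rd=0 = a
  [8:7] rs=1 = b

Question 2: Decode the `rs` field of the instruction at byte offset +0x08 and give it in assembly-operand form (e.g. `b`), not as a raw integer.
[08] b4 80 → 0xb480
  op=0xb480>>11=0x16 ⇒ srl (RR)
  [10:9] rd=2 = c
  [8:7] rs=1 = b

b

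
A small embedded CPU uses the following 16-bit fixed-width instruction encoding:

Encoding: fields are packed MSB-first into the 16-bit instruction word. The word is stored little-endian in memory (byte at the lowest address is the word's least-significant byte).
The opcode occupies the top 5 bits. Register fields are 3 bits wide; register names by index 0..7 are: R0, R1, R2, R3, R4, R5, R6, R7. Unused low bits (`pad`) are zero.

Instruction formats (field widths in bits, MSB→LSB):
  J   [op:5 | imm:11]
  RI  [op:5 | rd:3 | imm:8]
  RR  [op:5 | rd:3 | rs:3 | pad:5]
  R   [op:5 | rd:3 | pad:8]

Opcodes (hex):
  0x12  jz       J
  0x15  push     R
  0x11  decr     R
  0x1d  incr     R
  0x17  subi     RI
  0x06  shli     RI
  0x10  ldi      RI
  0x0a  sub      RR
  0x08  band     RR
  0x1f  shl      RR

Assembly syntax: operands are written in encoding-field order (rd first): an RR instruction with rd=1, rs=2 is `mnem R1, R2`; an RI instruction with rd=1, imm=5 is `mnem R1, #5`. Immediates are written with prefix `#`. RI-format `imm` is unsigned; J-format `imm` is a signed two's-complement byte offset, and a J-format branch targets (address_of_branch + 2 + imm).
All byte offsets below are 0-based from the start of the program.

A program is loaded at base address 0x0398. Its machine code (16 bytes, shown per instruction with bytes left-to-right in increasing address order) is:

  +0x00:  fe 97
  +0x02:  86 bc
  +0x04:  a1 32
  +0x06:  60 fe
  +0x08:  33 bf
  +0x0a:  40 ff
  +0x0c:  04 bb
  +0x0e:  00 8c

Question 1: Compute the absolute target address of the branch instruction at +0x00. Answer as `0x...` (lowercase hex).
off 0x00: read fe 97 as little → 0x97fe
  op=0x97fe>>11=0x12 ⇒ jz (J)
  imm: (w>>0)&0x7ff=0x7fe (s11→-2) → #-2
  target = base 0x0398 + off 0x00 + 2 + imm -2 = 0x0398

0x0398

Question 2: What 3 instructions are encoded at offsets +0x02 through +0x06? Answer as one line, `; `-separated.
+0x02: 86 bc ⇒ word 0xbc86 (little)
  top 5b → 0x17 → subi [RI]
  rd: (w>>8)&0x7=0x4 → R4
  imm: (w>>0)&0xff=0x86 → #134
+0x04: a1 32 ⇒ word 0x32a1 (little)
  top 5b → 0x6 → shli [RI]
  rd: (w>>8)&0x7=0x2 → R2
  imm: (w>>0)&0xff=0xa1 → #161
+0x06: 60 fe ⇒ word 0xfe60 (little)
  top 5b → 0x1f → shl [RR]
  rd: (w>>8)&0x7=0x6 → R6
  rs: (w>>5)&0x7=0x3 → R3

subi R4, #134; shli R2, #161; shl R6, R3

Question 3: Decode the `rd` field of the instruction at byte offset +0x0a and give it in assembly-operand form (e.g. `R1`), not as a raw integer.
R7

+0x0a: 40 ff ⇒ word 0xff40 (little)
  opcode bits[15:11]=0x1f: shl/RR
  rd: (w>>8)&0x7=0x7 → R7
  rs: (w>>5)&0x7=0x2 → R2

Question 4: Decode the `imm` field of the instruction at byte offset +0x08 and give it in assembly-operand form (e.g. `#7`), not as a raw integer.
+0x08: 33 bf ⇒ word 0xbf33 (little)
  opcode bits[15:11]=0x17: subi/RI
  [10:8] rd=7 = R7
  [7:0] imm=51 = #51

#51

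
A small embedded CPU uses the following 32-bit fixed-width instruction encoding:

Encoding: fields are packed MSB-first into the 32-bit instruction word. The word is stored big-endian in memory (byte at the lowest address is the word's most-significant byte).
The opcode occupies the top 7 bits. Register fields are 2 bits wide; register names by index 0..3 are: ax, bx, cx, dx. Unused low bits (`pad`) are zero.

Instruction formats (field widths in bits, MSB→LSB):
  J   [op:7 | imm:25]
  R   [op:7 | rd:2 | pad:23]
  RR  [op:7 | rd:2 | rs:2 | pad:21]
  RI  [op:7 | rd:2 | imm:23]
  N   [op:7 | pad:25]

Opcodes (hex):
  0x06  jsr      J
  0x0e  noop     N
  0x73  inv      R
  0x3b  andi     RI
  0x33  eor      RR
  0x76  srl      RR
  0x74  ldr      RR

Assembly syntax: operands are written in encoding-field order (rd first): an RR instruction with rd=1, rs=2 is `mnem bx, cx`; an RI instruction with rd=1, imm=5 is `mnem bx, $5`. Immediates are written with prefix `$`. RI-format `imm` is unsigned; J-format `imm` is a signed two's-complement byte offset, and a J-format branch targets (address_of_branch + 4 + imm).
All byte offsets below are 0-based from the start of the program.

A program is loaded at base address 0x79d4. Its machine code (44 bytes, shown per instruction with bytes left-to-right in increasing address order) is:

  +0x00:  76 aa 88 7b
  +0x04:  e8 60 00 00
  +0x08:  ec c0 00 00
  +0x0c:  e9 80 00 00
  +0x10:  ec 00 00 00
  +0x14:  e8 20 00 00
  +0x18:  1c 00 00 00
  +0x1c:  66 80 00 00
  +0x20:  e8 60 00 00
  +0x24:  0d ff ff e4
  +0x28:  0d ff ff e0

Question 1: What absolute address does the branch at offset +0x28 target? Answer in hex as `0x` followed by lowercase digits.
+0x28: 0d ff ff e0 ⇒ word 0x0dffffe0 (big)
  top 7b → 0x6 → jsr [J]
  imm@[24:0]=0x1ffffe0 (s25→-32) ⇒ $-32
  target = base 0x79d4 + off 0x28 + 4 + imm -32 = 0x79e0

0x79e0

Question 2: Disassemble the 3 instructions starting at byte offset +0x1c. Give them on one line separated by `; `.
eor bx, ax; ldr ax, dx; jsr $-28

+0x1c: 66 80 00 00 ⇒ word 0x66800000 (big)
  top 7b → 0x33 → eor [RR]
  rd@[24:23]=0x1 ⇒ bx
  rs@[22:21]=0x0 ⇒ ax
+0x20: e8 60 00 00 ⇒ word 0xe8600000 (big)
  top 7b → 0x74 → ldr [RR]
  rd@[24:23]=0x0 ⇒ ax
  rs@[22:21]=0x3 ⇒ dx
+0x24: 0d ff ff e4 ⇒ word 0x0dffffe4 (big)
  top 7b → 0x6 → jsr [J]
  imm@[24:0]=0x1ffffe4 (s25→-28) ⇒ $-28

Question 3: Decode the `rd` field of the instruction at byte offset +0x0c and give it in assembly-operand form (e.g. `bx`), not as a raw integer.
+0x0c: e9 80 00 00 ⇒ word 0xe9800000 (big)
  opcode bits[31:25]=0x74: ldr/RR
  rd@[24:23]=0x3 ⇒ dx
  rs@[22:21]=0x0 ⇒ ax

dx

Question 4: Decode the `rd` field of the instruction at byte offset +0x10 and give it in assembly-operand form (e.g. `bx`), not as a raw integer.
@+10  big-endian(ec 00 00 00) = 0xec000000
  op=0xec000000>>25=0x76 ⇒ srl (RR)
  [24:23] rd=0 = ax
  [22:21] rs=0 = ax

ax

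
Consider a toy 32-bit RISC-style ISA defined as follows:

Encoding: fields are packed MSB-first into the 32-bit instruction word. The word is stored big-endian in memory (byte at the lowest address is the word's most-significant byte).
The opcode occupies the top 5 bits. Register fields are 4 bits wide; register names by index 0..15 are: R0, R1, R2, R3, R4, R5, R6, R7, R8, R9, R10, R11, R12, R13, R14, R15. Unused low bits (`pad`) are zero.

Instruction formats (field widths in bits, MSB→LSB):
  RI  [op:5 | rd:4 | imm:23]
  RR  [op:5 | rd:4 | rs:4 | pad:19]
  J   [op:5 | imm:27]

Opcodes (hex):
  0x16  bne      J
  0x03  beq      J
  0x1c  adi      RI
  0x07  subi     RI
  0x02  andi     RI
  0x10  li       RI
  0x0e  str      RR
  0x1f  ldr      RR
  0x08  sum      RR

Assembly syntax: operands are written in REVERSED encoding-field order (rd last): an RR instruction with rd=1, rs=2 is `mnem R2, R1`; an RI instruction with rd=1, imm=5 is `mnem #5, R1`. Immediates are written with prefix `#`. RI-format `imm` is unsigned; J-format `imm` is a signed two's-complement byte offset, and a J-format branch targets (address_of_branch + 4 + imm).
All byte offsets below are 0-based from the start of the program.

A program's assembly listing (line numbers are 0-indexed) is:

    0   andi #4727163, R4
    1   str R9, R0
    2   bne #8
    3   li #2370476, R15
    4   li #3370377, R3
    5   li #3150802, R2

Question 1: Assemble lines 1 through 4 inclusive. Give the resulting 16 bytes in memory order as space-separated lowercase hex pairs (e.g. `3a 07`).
line 1 (str): pack op=0xe:5|rd=0:4|rs=9:4|pad=0:19 = 0x70480000; big→ 70 48 00 00
line 2 (bne): pack op=0x16:5|imm=8:27 = 0xb0000008; big→ b0 00 00 08
line 3 (li): pack op=0x10:5|rd=15:4|imm=2370476:23 = 0x87a42bac; big→ 87 a4 2b ac
line 4 (li): pack op=0x10:5|rd=3:4|imm=3370377:23 = 0x81b36d89; big→ 81 b3 6d 89

70 48 00 00 b0 00 00 08 87 a4 2b ac 81 b3 6d 89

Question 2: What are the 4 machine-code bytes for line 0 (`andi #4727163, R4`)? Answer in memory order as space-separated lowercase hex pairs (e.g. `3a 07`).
0. andi fields op=0x2:5|rd=4:4|imm=4727163:23 → word 1248217bh → 12 48 21 7b

12 48 21 7b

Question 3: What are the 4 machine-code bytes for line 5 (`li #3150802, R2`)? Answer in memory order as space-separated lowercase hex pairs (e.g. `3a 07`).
line 5 (li): pack op=0x10:5|rd=2:4|imm=3150802:23 = 0x813013d2; big→ 81 30 13 d2

81 30 13 d2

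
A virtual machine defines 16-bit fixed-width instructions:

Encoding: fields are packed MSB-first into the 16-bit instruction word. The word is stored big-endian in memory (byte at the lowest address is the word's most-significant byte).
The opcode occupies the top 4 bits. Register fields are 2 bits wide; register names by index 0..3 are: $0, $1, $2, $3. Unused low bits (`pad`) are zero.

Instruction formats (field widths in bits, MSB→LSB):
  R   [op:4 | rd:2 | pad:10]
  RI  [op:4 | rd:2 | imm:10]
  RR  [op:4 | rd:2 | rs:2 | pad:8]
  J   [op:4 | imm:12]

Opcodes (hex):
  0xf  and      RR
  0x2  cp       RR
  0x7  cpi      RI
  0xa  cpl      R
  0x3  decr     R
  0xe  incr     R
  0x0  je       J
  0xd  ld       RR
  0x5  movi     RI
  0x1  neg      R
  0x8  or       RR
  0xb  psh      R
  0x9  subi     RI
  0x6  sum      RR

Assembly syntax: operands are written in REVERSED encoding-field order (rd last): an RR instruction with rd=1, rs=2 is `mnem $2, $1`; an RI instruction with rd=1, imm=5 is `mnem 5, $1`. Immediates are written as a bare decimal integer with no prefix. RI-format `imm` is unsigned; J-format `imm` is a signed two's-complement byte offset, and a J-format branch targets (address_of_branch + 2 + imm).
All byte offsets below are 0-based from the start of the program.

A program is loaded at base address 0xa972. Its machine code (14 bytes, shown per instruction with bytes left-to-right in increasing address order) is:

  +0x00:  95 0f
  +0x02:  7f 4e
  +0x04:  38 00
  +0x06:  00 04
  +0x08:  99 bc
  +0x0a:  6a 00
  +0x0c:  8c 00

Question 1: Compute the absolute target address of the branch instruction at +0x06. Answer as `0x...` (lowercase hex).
[06] 00 04 → 0x0004
  opcode bits[15:12]=0x0: je/J
  [11:0] imm=4 = 4
  target = base 0xa972 + off 0x06 + 2 + imm 4 = 0xa97e

0xa97e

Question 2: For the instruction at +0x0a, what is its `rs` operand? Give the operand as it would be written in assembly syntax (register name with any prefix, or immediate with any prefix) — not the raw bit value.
+0x0a: 6a 00 ⇒ word 0x6a00 (big)
  op=0x6a00>>12=0x6 ⇒ sum (RR)
  [11:10] rd=2 = $2
  [9:8] rs=2 = $2

$2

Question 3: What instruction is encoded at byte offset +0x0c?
[0c] 8c 00 → 0x8c00
  op=0x8c00>>12=0x8 ⇒ or (RR)
  rd: (w>>10)&0x3=0x3 → $3
  rs: (w>>8)&0x3=0x0 → $0

or $0, $3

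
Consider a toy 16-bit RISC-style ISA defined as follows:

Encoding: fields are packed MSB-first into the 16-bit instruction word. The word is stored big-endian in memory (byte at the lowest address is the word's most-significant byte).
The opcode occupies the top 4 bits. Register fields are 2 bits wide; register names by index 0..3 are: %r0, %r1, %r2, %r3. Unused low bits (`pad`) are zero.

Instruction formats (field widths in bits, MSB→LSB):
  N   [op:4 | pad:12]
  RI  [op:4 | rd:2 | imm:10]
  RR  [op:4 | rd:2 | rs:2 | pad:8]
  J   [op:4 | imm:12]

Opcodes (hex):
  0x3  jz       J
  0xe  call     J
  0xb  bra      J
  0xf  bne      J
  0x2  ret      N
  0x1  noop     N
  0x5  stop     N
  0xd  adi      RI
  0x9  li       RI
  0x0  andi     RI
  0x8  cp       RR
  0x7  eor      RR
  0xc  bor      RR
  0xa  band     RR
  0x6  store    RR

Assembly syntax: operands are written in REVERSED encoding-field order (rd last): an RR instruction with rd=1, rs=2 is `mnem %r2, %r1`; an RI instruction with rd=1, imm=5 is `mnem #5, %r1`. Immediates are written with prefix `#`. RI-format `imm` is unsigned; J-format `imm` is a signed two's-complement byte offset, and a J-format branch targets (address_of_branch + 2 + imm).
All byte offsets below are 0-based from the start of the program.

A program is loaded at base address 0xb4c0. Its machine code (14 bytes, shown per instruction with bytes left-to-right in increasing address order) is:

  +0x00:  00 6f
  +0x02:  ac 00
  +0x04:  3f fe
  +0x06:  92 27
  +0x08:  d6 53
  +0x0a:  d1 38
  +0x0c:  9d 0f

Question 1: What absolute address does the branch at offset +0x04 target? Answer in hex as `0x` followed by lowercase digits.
0xb4c4

[04] 3f fe → 0x3ffe
  op=0x3ffe>>12=0x3 ⇒ jz (J)
  [11:0] imm=4094 (s12→-2) = #-2
  target = base 0xb4c0 + off 0x04 + 2 + imm -2 = 0xb4c4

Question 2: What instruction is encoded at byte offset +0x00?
@+00  big-endian(00 6f) = 0x006f
  opcode bits[15:12]=0x0: andi/RI
  [11:10] rd=0 = %r0
  [9:0] imm=111 = #111

andi #111, %r0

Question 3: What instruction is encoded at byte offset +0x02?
@+02  big-endian(ac 00) = 0xac00
  opcode bits[15:12]=0xa: band/RR
  rd@[11:10]=0x3 ⇒ %r3
  rs@[9:8]=0x0 ⇒ %r0

band %r0, %r3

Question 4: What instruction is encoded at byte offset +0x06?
li #551, %r0

+0x06: 92 27 ⇒ word 0x9227 (big)
  opcode bits[15:12]=0x9: li/RI
  rd@[11:10]=0x0 ⇒ %r0
  imm@[9:0]=0x227 ⇒ #551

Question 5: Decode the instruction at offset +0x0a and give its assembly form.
adi #312, %r0

off 0x0a: read d1 38 as big → 0xd138
  op=0xd138>>12=0xd ⇒ adi (RI)
  rd@[11:10]=0x0 ⇒ %r0
  imm@[9:0]=0x138 ⇒ #312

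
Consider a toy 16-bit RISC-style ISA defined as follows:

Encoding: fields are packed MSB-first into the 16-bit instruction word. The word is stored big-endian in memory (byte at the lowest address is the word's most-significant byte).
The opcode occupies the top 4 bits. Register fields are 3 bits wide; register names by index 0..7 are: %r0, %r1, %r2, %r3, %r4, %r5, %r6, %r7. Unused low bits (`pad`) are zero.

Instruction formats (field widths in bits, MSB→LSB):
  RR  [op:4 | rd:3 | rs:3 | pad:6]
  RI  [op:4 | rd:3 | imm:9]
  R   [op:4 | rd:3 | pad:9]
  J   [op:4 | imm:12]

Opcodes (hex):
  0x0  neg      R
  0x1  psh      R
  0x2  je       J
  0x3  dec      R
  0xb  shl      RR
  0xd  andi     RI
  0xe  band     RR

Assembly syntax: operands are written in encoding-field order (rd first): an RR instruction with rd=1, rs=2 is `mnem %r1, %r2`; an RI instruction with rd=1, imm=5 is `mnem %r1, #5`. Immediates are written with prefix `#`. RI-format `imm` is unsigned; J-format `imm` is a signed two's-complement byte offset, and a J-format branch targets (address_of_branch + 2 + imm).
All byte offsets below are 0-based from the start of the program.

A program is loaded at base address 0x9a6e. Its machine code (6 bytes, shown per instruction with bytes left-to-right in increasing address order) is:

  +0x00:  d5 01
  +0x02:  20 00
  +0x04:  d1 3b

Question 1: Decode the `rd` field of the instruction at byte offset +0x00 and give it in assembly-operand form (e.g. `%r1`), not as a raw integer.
%r2

off 0x00: read d5 01 as big → 0xd501
  op=0xd501>>12=0xd ⇒ andi (RI)
  rd@[11:9]=0x2 ⇒ %r2
  imm@[8:0]=0x101 ⇒ #257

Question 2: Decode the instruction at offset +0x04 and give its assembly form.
andi %r0, #315

@+04  big-endian(d1 3b) = 0xd13b
  top 4b → 0xd → andi [RI]
  rd: (w>>9)&0x7=0x0 → %r0
  imm: (w>>0)&0x1ff=0x13b → #315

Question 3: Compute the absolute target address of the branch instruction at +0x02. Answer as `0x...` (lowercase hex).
0x9a72

@+02  big-endian(20 00) = 0x2000
  op=0x2000>>12=0x2 ⇒ je (J)
  imm: (w>>0)&0xfff=0x0 → #0
  target = base 0x9a6e + off 0x02 + 2 + imm 0 = 0x9a72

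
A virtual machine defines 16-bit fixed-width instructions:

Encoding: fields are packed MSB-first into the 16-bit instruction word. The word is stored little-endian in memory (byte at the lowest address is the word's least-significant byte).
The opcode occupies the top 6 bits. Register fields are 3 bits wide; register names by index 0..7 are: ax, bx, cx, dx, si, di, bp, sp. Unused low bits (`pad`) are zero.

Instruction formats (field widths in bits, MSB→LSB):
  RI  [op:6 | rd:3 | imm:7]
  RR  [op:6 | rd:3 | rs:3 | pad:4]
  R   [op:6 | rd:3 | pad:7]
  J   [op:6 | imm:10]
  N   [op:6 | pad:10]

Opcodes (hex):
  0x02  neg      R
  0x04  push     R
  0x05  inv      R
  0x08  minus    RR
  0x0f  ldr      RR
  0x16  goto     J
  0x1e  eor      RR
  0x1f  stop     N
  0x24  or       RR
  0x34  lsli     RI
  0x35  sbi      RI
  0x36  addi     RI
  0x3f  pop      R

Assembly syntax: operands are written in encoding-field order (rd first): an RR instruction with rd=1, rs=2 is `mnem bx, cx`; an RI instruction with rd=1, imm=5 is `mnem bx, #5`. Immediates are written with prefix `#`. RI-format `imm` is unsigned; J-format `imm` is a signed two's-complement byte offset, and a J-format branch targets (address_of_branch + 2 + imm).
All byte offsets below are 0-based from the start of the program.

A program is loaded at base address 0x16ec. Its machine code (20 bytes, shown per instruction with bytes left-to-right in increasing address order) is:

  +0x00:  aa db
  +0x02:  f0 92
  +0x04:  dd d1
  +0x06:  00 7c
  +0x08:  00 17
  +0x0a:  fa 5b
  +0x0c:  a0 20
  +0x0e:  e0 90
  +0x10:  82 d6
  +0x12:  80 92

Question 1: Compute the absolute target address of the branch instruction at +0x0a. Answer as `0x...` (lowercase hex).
off 0x0a: read fa 5b as little → 0x5bfa
  opcode bits[15:10]=0x16: goto/J
  imm: (w>>0)&0x3ff=0x3fa (s10→-6) → #-6
  target = base 0x16ec + off 0x0a + 2 + imm -6 = 0x16f2

0x16f2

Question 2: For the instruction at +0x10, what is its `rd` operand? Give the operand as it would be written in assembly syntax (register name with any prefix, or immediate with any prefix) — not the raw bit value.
@+10  little-endian(82 d6) = 0xd682
  top 6b → 0x35 → sbi [RI]
  rd@[9:7]=0x5 ⇒ di
  imm@[6:0]=0x2 ⇒ #2

di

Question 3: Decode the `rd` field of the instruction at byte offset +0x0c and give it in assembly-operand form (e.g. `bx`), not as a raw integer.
+0x0c: a0 20 ⇒ word 0x20a0 (little)
  op=0x20a0>>10=0x8 ⇒ minus (RR)
  rd@[9:7]=0x1 ⇒ bx
  rs@[6:4]=0x2 ⇒ cx

bx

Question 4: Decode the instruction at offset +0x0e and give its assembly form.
@+0e  little-endian(e0 90) = 0x90e0
  top 6b → 0x24 → or [RR]
  rd@[9:7]=0x1 ⇒ bx
  rs@[6:4]=0x6 ⇒ bp

or bx, bp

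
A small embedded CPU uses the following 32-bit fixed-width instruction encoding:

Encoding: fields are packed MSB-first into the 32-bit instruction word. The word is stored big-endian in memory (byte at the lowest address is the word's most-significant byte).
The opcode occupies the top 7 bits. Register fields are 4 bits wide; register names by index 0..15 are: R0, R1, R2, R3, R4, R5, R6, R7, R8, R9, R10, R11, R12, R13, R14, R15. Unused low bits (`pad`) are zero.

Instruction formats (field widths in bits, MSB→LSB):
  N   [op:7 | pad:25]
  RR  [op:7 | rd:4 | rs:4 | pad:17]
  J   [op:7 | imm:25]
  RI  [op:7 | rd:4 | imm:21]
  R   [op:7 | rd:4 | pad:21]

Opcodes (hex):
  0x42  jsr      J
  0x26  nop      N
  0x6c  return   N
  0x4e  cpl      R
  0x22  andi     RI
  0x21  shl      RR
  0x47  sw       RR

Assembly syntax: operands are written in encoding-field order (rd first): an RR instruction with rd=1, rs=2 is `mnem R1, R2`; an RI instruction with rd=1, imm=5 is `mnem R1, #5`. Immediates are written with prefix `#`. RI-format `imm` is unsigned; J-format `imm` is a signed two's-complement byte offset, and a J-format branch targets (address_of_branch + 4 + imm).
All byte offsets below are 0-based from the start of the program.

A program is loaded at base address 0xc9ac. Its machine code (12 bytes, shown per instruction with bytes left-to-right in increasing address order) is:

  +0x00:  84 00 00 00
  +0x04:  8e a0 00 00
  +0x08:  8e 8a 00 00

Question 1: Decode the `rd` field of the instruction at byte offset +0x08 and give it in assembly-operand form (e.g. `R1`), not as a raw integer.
R4

[08] 8e 8a 00 00 → 0x8e8a0000
  opcode bits[31:25]=0x47: sw/RR
  [24:21] rd=4 = R4
  [20:17] rs=5 = R5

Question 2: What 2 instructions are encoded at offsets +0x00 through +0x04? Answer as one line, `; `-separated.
off 0x00: read 84 00 00 00 as big → 0x84000000
  top 7b → 0x42 → jsr [J]
  [24:0] imm=0 = #0
off 0x04: read 8e a0 00 00 as big → 0x8ea00000
  top 7b → 0x47 → sw [RR]
  [24:21] rd=5 = R5
  [20:17] rs=0 = R0

jsr #0; sw R5, R0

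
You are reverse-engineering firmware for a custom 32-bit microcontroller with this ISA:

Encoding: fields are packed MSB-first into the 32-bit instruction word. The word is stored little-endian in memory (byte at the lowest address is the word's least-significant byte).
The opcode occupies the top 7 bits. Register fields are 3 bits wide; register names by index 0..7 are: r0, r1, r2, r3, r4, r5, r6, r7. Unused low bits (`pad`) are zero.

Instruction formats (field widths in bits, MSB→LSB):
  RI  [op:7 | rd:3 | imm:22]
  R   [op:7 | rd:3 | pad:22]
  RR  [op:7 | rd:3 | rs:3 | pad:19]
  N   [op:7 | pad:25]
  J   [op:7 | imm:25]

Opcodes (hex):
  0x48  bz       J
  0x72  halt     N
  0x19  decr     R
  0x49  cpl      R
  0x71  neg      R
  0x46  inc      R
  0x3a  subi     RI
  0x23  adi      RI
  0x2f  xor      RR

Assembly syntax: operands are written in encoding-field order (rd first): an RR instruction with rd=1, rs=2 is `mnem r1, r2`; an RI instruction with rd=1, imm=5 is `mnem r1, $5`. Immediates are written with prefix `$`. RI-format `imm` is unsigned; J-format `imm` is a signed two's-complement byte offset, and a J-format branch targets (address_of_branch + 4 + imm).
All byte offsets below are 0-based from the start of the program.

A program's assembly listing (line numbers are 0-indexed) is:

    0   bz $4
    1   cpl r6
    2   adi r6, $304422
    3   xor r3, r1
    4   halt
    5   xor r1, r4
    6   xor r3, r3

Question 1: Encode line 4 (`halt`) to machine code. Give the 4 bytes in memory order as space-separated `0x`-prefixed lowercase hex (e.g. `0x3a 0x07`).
0x00 0x00 0x00 0xe4

line 4 (halt): pack op=0x72:7|pad=0:25 = 0xe4000000; little→ 00 00 00 e4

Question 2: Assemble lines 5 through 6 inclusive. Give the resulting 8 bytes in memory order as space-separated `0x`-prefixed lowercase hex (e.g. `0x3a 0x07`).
line 5 (xor): pack op=0x2f:7|rd=1:3|rs=4:3|pad=0:19 = 0x5e600000; little→ 00 00 60 5e
line 6 (xor): pack op=0x2f:7|rd=3:3|rs=3:3|pad=0:19 = 0x5ed80000; little→ 00 00 d8 5e

0x00 0x00 0x60 0x5e 0x00 0x00 0xd8 0x5e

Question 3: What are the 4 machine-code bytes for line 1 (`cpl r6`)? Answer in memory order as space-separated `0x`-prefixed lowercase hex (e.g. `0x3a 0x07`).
1. cpl fields op=0x49:7|rd=6:3|pad=0:22 → word 93800000h → 00 00 80 93

0x00 0x00 0x80 0x93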